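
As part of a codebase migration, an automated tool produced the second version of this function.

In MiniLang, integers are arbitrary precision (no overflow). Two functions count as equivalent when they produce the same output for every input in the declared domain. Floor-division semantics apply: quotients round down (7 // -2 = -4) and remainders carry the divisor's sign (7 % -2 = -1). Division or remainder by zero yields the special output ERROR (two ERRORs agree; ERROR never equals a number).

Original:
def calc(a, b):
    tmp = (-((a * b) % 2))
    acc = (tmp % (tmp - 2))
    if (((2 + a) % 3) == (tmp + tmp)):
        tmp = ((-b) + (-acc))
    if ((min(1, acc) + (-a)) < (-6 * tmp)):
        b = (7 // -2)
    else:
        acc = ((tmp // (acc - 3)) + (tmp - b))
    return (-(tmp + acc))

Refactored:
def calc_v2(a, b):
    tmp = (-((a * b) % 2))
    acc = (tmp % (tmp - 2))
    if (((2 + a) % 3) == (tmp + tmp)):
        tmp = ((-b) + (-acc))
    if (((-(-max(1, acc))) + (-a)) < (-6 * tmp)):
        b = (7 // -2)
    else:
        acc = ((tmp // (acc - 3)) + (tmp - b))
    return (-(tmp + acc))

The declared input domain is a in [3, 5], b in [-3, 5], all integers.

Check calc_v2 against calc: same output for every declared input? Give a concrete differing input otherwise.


The one real change (`min(1, acc)` became `max(1, acc)`) has no effect anywhere in the declared ranges.
Tracing a=4, b=-1: calc: tmp := 0 | acc := 0 | (((2 + a) % 3) == (tmp + tmp)): true | tmp := 1 | ((min(1, acc) + (-a)) < (-6 * tmp)): false | acc := 1 | result -2 | calc_v2: tmp := 0 | acc := 0 | (((2 + a) % 3) == (tmp + tmp)): true | tmp := 1 | (((-(-max(1, acc))) + (-a)) < (-6 * tmp)): false | acc := 1 | result -2 — matching result -2.
Every one of the 27 inputs gives matching results.
verdict: equivalent


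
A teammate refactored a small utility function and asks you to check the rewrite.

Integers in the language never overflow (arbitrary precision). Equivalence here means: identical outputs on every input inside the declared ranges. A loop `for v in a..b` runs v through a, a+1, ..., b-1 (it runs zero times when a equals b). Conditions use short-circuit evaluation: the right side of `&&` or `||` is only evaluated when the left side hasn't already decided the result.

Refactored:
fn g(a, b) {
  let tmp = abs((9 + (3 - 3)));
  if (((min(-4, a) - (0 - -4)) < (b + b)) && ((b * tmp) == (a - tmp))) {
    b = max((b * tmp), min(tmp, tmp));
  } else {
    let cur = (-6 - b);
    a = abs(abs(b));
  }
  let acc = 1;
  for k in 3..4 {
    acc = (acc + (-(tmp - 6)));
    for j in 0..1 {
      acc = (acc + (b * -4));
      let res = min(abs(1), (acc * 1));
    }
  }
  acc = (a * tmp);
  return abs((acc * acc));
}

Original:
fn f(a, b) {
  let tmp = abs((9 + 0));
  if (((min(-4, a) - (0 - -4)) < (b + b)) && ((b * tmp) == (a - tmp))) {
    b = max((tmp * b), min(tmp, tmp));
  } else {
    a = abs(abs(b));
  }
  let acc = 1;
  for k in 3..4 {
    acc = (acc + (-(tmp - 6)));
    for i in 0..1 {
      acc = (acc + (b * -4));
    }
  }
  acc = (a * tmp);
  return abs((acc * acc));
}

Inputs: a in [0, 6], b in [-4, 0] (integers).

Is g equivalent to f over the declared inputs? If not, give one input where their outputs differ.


Side by side, the visible changes include: statement counts differ, min/max/abs usage differs, constant usage differs, local variable names differ, arithmetic usage differs.
Spot check at a=3, b=0 — f: tmp = 9; (((min(-4, a) - (0 - -4)) < (b + b)) && ((b * tmp) == (a - tmp))) -> false; a = 0; acc = 1; [k=3]; acc = -2; [i=0]; acc = -2; acc = 0; return 0. g: tmp = 9; (((min(-4, a) - (0 - -4)) < (b + b)) && ((b * tmp) == (a - tmp))) -> false; cur = -6; a = 0; acc = 1; [k=3]; acc = -2; [j=0]; acc = -2; res = -2; acc = 0; return 0. Both give 0.
An exhaustive pass over the 35 declared inputs shows identical outputs.
verdict: equivalent


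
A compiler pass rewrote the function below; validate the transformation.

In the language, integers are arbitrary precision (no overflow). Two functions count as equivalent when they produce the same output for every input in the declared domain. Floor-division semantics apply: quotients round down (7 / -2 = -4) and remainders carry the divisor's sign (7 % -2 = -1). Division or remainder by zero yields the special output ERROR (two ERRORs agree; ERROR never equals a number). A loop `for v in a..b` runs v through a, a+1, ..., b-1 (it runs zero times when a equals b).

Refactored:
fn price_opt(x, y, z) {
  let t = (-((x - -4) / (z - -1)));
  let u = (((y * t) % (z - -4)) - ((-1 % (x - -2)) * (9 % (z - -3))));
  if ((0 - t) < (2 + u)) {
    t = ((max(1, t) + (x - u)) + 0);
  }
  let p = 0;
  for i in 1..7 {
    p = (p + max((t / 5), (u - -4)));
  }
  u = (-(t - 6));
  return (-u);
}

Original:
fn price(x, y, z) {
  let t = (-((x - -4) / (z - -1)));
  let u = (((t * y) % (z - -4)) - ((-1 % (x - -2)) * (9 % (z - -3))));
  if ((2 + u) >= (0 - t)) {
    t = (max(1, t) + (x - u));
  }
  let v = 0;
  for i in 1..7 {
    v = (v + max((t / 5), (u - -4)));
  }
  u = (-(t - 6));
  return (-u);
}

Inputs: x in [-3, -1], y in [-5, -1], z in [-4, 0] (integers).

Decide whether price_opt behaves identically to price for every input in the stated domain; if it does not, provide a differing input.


There is a counterexample at x=-1, y=-3, z=0: -7 on one side, -9 on the other.
price: t := -3 | u := 1 | ((2 + u) >= (0 - t)): true | t := -1 | v := 0 | iter i=1: | v := 5 | iter i=2: | v := 10 | iter i=3: | v := 15 | iter i=4: | v := 20 | iter i=5: | v := 25 | iter i=6: | v := 30 | u := 7 | result -7
price_opt: t := -3 | u := 1 | ((0 - t) < (2 + u)): false | p := 0 | iter i=1: | p := 5 | iter i=2: | p := 10 | iter i=3: | p := 15 | iter i=4: | p := 20 | iter i=5: | p := 25 | iter i=6: | p := 30 | u := 9 | result -9
verdict: not equivalent; witness: x=-1, y=-3, z=0


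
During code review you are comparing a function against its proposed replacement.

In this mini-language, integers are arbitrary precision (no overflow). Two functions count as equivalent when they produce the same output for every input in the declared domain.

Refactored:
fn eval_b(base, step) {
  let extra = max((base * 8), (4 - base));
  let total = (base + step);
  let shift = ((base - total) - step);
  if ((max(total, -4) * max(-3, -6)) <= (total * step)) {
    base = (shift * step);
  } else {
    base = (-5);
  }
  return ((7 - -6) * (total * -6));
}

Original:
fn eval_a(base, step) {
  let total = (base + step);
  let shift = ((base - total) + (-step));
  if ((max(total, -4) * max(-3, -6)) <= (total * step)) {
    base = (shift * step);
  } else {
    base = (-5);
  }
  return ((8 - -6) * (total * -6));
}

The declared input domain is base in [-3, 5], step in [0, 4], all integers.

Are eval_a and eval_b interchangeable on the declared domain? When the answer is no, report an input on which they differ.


Try base=-3, step=0.
eval_a: total=-3, then shift=0, then ((max(total, -4) * max(-3, -6)) <= (total * step)) is false, then base=-5, then returns 252
eval_b: extra=7, then total=-3, then shift=0, then ((max(total, -4) * max(-3, -6)) <= (total * step)) is false, then base=-5, then returns 234
252 vs 234 — the two versions disagree here.
verdict: not equivalent; witness: base=-3, step=0


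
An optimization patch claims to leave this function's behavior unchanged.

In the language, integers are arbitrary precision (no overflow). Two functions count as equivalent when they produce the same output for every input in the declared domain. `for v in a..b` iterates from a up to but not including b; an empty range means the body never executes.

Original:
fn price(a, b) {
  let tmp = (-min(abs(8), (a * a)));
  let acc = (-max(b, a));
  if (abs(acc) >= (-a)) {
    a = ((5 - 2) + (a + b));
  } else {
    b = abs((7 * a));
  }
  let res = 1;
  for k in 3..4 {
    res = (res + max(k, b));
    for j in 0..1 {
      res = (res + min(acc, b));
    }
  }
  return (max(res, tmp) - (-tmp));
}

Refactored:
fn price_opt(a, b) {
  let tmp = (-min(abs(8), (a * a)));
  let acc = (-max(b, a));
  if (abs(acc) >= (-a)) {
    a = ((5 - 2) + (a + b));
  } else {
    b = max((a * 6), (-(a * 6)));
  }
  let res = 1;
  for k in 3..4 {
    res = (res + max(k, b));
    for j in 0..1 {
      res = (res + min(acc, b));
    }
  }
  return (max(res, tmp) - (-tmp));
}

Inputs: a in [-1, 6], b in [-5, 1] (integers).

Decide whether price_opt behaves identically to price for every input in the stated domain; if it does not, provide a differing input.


At a=-1, b=0: price gives 7, price_opt gives 6.
verdict: not equivalent; witness: a=-1, b=0


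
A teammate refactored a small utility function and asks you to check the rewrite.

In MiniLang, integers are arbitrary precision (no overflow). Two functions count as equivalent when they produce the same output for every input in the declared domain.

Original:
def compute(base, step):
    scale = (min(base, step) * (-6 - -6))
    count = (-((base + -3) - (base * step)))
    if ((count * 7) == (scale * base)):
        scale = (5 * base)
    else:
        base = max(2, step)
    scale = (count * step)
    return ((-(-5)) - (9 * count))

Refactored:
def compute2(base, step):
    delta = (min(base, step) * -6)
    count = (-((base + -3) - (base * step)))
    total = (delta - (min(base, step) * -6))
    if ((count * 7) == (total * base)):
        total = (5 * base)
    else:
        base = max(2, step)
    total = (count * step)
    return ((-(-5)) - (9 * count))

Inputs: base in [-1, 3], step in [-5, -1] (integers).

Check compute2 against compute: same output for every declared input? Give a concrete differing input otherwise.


Side by side, the visible changes include: arithmetic usage differs; local variable names differ; statement counts differ; min/max/abs usage differs.
Tracing base=0, step=-3: compute: scale=0, then count=3, then ((count * 7) == (scale * base)) is false, then base=2, then scale=-9, then returns -22 | compute2: delta=18, then count=3, then total=0, then ((count * 7) == (total * base)) is false, then base=2, then total=-9, then returns -22 — matching result -22.
Sweeping the whole domain (25 inputs) finds no disagreement.
verdict: equivalent


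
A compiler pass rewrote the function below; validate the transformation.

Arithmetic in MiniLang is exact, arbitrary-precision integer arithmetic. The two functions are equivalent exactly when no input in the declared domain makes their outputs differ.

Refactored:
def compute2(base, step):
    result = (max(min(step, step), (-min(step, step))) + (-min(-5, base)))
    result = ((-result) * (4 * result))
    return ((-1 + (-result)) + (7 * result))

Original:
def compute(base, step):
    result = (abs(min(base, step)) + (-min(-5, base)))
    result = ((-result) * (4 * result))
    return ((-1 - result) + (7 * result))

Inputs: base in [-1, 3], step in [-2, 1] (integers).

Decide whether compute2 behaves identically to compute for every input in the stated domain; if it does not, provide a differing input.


At base=-1, step=0: compute gives -865, compute2 gives -601.
verdict: not equivalent; witness: base=-1, step=0


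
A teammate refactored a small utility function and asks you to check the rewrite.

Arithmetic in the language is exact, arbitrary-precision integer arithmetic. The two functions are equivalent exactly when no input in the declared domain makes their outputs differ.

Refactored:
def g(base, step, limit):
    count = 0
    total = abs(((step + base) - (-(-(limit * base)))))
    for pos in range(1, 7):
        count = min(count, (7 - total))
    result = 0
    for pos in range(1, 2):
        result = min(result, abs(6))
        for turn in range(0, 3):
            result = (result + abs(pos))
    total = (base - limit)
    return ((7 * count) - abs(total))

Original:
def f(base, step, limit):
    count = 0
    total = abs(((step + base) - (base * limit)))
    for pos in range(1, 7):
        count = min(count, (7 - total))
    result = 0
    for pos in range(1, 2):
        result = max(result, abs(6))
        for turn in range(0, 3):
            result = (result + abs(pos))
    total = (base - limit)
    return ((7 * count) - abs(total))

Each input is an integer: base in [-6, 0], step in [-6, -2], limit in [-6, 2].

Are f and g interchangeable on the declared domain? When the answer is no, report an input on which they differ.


The edit looks behavioral (`max(result, abs(6))` became `min(result, abs(6))`), but over these ranges it never changes the outcome.
One worked example (base=-2, step=-5, limit=-3) — f: count := 0 | total := 13 | iter pos=1: | count := -6 | iter pos=2: | count := -6 | iter pos=3: | count := -6 | iter pos=4: | count := -6 | iter pos=5: | count := -6 | iter pos=6: | count := -6 | result := 0 | iter pos=1: | result := 6 | iter turn=0: | result := 7 | iter turn=1: | result := 8 | iter turn=2: | result := 9 | total := 1 | result -43; g: count := 0 | total := 13 | iter pos=1: | count := -6 | iter pos=2: | count := -6 | iter pos=3: | count := -6 | iter pos=4: | count := -6 | iter pos=5: | count := -6 | iter pos=6: | count := -6 | result := 0 | iter pos=1: | result := 0 | iter turn=0: | result := 1 | iter turn=1: | result := 2 | iter turn=2: | result := 3 | total := 1 | result -43; agreement on -43.
An exhaustive pass over the 315 declared inputs shows identical outputs.
verdict: equivalent


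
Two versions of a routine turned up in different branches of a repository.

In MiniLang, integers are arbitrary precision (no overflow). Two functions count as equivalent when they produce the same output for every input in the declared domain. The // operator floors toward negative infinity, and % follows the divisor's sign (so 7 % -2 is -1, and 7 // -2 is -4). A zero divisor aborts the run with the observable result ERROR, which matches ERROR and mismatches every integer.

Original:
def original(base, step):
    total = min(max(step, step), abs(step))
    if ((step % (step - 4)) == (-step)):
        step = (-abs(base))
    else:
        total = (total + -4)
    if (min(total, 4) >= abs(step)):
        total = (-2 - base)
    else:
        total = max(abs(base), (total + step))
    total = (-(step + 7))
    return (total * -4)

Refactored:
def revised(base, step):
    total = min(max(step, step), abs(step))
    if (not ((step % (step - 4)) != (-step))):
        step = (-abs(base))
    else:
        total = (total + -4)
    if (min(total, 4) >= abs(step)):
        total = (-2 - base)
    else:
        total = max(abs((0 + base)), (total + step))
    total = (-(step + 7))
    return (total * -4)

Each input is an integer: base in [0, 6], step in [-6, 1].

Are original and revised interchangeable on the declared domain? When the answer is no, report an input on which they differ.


Behavior is preserved: although boolean connective usage differs, plus constant usage differs, plus comparison usage differs, plus arithmetic usage differs, the outputs never diverge.
One worked example (base=0, step=-3) — original: total = -3; ((step % (step - 4)) == (-step)) -> false; total = -7; (min(total, 4) >= abs(step)) -> false; total = 0; total = -4; return 16; revised: total = -3; (not ((step % (step - 4)) != (-step))) -> false; total = -7; (min(total, 4) >= abs(step)) -> false; total = 0; total = -4; return 16; agreement on 16.
Sweeping the whole domain (56 inputs) finds no disagreement.
verdict: equivalent


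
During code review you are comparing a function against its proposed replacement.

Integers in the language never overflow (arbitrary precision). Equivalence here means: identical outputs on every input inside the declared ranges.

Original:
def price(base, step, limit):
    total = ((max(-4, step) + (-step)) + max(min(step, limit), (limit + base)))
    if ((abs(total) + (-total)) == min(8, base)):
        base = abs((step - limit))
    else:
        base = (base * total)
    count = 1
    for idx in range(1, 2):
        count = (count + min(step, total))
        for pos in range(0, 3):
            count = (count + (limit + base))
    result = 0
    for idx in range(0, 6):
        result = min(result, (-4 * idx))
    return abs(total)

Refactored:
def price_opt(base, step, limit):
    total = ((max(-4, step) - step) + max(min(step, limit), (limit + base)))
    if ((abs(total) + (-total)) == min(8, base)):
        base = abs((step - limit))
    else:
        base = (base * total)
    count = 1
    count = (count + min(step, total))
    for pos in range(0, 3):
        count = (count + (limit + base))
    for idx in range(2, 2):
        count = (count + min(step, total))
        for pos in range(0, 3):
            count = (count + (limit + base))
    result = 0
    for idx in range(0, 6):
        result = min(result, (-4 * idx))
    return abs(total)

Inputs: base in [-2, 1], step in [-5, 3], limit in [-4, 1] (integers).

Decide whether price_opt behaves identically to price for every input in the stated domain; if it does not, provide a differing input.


Although statement counts differ; and loop structure differs; and min/max/abs usage differs; and arithmetic usage differs, 216/216 inputs agree.
verdict: equivalent


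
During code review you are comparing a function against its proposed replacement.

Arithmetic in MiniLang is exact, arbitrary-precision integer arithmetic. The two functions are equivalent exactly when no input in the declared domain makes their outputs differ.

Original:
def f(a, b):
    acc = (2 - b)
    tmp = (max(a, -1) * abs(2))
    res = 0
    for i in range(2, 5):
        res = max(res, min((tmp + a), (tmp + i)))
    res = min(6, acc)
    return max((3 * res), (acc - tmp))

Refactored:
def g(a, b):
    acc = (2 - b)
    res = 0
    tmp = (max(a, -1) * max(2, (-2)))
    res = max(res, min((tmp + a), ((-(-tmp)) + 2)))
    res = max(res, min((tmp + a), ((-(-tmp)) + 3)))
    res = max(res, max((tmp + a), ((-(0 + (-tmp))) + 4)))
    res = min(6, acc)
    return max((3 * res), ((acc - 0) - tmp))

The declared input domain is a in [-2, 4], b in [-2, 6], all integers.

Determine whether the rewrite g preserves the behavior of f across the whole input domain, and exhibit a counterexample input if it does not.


Equivalent. Whatever the rewrite altered, no input in the stated domain can expose a difference.
Every one of the 63 inputs gives matching results.
As a probe, take a=4, b=2: f runs acc=0, then tmp=8, then res=0, then (i=2), then res=10, then (i=3), then res=11, then (i=4), then res=12, then res=0, then returns 0; g runs acc=0, then res=0, then tmp=8, then res=10, then res=11, then res=12, then res=0, then returns 0; both end at 0.
verdict: equivalent


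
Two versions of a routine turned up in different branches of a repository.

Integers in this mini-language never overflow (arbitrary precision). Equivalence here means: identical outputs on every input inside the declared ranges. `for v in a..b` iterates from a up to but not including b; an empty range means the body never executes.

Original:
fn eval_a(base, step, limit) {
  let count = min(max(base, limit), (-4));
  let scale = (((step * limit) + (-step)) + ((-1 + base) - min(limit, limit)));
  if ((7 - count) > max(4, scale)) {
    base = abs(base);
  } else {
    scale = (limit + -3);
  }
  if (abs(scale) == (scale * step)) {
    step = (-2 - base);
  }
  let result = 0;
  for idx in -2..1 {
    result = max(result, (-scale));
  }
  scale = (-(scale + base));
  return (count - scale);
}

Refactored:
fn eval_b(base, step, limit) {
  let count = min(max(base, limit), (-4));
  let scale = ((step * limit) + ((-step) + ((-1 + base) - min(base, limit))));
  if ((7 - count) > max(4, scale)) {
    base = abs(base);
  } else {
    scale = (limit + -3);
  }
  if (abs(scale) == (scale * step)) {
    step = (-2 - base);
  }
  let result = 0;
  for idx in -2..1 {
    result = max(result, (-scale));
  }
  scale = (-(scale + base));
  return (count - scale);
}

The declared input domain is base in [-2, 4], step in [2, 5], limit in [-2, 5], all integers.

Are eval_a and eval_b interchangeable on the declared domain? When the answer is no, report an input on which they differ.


Input base=-2, step=2, limit=-1: -8 from eval_a versus -7 from eval_b.
verdict: not equivalent; witness: base=-2, step=2, limit=-1


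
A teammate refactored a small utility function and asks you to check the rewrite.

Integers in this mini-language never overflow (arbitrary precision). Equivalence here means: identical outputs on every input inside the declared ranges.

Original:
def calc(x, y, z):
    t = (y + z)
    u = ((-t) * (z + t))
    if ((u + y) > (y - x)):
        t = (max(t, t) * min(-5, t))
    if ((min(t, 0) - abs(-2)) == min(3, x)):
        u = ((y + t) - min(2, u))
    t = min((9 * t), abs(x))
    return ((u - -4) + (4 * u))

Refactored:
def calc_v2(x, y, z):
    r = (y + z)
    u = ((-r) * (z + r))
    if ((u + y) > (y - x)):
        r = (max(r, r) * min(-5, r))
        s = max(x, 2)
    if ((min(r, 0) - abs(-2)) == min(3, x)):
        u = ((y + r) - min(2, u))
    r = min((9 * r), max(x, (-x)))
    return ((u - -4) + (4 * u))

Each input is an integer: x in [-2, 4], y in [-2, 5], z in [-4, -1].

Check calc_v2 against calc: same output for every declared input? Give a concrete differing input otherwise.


Comparing the listings, the differences include: statement counts differ; and constant usage differs; and local variable names differ; and min/max/abs usage differs.
As a probe, take x=4, y=4, z=-4: calc runs t := 0 | u := 0 | ((u + y) > (y - x)): true | t := 0 | ((min(t, 0) - abs(-2)) == min(3, x)): false | t := 0 | result 4; calc_v2 runs r := 0 | u := 0 | ((u + y) > (y - x)): true | r := 0 | s := 4 | ((min(r, 0) - abs(-2)) == min(3, x)): false | r := 0 | result 4; both end at 4.
Sweeping the whole domain (224 inputs) finds no disagreement.
verdict: equivalent


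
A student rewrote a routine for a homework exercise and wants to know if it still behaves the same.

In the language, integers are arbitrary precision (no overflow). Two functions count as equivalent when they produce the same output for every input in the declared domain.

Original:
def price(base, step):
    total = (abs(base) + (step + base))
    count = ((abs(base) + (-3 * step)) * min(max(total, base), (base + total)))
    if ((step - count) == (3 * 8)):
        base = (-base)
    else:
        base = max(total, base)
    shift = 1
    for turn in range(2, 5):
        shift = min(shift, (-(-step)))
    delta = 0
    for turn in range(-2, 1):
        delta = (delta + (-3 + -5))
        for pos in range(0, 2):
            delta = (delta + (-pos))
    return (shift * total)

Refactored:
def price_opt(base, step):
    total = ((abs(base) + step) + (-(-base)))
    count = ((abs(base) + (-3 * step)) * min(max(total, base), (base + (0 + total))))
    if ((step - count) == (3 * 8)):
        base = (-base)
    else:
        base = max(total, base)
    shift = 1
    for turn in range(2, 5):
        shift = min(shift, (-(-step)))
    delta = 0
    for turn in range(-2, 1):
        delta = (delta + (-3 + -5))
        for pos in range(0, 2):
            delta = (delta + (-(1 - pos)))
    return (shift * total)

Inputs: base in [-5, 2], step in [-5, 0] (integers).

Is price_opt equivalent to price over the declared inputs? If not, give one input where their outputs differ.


The two versions differ — the changes include arithmetic usage differs; and constant usage differs.
One worked example (base=1, step=-3) — price: total becomes -1; next count becomes 0; next ((step - count) == (3 * 8)) evaluates to false; next base becomes 1; next shift becomes 1; next at turn=2:; next shift becomes -3; next at turn=3:; next shift becomes -3; next at turn=4:; next shift becomes -3; next delta becomes 0; next at turn=-2:; next delta becomes -8; next at pos=0:; next delta becomes -8; next at pos=1:; next delta becomes -9; next at turn=-1:; next delta becomes -17; next at pos=0:; next delta becomes -17; next at pos=1:; next delta becomes -18; next at turn=0:; next delta becomes -26; next at pos=0:; next delta becomes -26; next at pos=1:; next delta becomes -27; next final value 3; price_opt: total becomes -1; next count becomes 0; next ((step - count) == (3 * 8)) evaluates to false; next base becomes 1; next shift becomes 1; next at turn=2:; next shift becomes -3; next at turn=3:; next shift becomes -3; next at turn=4:; next shift becomes -3; next delta becomes 0; next at turn=-2:; next delta becomes -8; next at pos=0:; next delta becomes -9; next at pos=1:; next delta becomes -9; next at turn=-1:; next delta becomes -17; next at pos=0:; next delta becomes -18; next at pos=1:; next delta becomes -18; next at turn=0:; next delta becomes -26; next at pos=0:; next delta becomes -27; next at pos=1:; next delta becomes -27; next final value 3; agreement on 3.
An exhaustive pass over the 48 declared inputs shows identical outputs.
verdict: equivalent


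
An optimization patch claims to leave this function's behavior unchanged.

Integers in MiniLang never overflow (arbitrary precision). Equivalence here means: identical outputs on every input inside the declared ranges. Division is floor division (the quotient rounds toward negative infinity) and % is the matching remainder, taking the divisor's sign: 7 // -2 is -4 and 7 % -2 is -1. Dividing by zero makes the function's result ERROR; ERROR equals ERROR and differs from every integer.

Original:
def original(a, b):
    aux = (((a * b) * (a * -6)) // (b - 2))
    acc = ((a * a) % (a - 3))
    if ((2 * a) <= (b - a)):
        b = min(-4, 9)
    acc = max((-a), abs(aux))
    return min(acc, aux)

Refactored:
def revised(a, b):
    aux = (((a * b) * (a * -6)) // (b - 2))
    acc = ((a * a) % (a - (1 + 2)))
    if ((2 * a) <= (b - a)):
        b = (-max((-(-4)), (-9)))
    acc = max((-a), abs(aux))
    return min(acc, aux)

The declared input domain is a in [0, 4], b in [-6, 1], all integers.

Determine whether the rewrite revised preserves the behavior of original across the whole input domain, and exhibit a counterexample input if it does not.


Behavior is preserved: although min/max/abs usage differs, and arithmetic usage differs, and constant usage differs, the outputs never diverge.
As a probe, take a=4, b=-3: original runs aux := -58 | acc := 0 | ((2 * a) <= (b - a)): false | acc := 58 | result -58; revised runs aux := -58 | acc := 0 | ((2 * a) <= (b - a)): false | acc := 58 | result -58; both end at -58.
Every one of the 40 inputs gives matching results.
verdict: equivalent


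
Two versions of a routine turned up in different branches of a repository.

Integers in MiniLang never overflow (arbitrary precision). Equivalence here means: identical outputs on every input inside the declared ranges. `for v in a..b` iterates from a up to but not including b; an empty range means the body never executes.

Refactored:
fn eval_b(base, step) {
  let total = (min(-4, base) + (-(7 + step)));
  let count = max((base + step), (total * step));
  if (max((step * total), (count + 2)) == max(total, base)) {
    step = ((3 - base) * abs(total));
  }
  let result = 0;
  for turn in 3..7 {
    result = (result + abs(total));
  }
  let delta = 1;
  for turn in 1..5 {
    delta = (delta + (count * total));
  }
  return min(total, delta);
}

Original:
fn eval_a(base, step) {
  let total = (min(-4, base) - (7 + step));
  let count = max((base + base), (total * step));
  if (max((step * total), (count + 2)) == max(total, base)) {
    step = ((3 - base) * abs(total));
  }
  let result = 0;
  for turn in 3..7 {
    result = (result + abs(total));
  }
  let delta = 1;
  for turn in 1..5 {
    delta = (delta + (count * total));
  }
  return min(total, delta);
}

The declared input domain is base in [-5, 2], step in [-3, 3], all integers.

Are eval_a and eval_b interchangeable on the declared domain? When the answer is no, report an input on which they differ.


base=-2, step=3 yields -14 from eval_a but -55 from eval_b.
verdict: not equivalent; witness: base=-2, step=3


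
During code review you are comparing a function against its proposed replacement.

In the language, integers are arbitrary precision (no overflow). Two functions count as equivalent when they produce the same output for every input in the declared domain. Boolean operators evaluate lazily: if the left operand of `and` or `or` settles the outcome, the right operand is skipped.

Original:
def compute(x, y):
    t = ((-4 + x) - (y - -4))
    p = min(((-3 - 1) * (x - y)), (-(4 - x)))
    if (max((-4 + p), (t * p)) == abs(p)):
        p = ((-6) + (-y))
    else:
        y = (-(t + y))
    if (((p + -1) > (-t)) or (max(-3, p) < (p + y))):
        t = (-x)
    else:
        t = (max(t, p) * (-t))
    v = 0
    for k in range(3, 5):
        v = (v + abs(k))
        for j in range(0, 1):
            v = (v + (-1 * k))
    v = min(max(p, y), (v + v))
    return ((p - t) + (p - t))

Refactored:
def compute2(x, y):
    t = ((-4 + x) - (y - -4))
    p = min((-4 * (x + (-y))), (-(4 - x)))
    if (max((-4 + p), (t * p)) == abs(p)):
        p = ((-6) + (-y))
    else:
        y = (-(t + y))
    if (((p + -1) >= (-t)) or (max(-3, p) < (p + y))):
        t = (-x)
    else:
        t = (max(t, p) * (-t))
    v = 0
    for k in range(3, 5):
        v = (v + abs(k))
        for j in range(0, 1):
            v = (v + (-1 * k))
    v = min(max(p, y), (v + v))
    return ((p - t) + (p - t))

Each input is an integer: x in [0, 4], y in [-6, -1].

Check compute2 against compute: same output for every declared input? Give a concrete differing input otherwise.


Equivalent. The edit looks behavioral (`((p + -1) > (-t))` became `((p + -1) >= (-t))`), but over these ranges it never changes the outcome.
Checked all 30 inputs in the declared domain: the outputs agree on every one.
One worked example (x=2, y=-5) — compute: t becomes -1; next p becomes -28; next (max((-4 + p), (t * p)) == abs(p)) evaluates to true; next p becomes -1; next (((p + -1) > (-t)) or (max(-3, p) < (p + y))) evaluates to false; next t becomes -1; next v becomes 0; next at k=3:; next v becomes 3; next at j=0:; next v becomes 0; next at k=4:; next v becomes 4; next at j=0:; next v becomes 0; next v becomes -1; next final value 0; compute2: t becomes -1; next p becomes -28; next (max((-4 + p), (t * p)) == abs(p)) evaluates to true; next p becomes -1; next (((p + -1) >= (-t)) or (max(-3, p) < (p + y))) evaluates to false; next t becomes -1; next v becomes 0; next at k=3:; next v becomes 3; next at j=0:; next v becomes 0; next at k=4:; next v becomes 4; next at j=0:; next v becomes 0; next v becomes -1; next final value 0; agreement on 0.
verdict: equivalent


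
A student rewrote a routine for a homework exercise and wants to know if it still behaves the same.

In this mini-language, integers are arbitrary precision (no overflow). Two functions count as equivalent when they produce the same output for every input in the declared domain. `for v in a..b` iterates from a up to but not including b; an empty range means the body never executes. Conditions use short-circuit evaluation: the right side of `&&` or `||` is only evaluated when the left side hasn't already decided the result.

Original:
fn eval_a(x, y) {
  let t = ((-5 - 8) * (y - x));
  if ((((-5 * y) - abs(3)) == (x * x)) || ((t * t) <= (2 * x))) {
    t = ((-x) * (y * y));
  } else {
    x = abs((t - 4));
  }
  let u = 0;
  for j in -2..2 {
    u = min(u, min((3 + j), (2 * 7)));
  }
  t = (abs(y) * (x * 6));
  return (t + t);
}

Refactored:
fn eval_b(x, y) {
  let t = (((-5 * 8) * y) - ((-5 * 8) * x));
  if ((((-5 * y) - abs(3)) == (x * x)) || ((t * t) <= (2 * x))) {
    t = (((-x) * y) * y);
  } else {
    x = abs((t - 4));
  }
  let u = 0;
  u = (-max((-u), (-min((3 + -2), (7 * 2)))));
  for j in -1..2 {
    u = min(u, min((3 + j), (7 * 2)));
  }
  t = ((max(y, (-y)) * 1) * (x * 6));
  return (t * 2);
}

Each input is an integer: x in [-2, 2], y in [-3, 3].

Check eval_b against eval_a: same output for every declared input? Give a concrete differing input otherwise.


Not equivalent: x=-2, y=-3 separates them (324 vs 1296).
eval_a: t = 13; ((((-5 * y) - abs(3)) == (x * x)) || ((t * t) <= (2 * x))) -> false; x = 9; u = 0; [j=-2]; u = 0; [j=-1]; u = 0; [j=0]; u = 0; [j=1]; u = 0; t = 162; return 324
eval_b: t = 40; ((((-5 * y) - abs(3)) == (x * x)) || ((t * t) <= (2 * x))) -> false; x = 36; u = 0; u = 0; [j=-1]; u = 0; [j=0]; u = 0; [j=1]; u = 0; t = 648; return 1296
verdict: not equivalent; witness: x=-2, y=-3


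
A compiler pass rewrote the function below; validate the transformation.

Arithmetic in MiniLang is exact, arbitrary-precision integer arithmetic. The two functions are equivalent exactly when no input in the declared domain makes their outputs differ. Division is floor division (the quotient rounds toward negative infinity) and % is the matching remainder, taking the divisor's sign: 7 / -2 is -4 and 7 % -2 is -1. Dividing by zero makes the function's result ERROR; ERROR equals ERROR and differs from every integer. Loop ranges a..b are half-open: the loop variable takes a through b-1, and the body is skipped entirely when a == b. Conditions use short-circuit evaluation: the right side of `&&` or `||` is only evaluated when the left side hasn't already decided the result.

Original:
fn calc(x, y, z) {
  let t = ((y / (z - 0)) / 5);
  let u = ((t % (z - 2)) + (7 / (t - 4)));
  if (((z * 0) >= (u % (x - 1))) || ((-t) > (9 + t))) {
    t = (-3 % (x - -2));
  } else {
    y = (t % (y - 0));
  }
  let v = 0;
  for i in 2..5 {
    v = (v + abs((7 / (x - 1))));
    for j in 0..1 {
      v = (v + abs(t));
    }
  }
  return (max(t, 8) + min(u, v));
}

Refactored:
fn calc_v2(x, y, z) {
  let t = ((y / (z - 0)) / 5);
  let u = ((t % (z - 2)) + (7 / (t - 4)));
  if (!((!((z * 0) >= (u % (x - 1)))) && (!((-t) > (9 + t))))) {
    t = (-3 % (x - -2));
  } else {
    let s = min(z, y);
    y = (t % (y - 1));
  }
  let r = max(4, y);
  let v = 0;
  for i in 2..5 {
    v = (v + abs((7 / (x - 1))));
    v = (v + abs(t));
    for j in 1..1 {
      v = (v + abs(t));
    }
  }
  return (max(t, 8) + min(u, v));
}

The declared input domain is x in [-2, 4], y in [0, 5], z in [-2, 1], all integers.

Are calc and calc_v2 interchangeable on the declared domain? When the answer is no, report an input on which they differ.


Try x=3, y=1, z=-2.
calc: t=-1, then u=-3, then (((z * 0) >= (u % (x - 1))) || ((-t) > (9 + t))) is false, then y=0, then v=0, then (i=2), then v=3, then (j=0), then v=4, then (i=3), then v=7, then (j=0), then v=8, then (i=4), then v=11, then (j=0), then v=12, then returns 5
calc_v2: t=-1, then u=-3, then (!((!((z * 0) >= (u % (x - 1)))) && (!((-t) > (9 + t))))) is false, then s=-2, then a zero divisor aborts: ERROR
5 != ERROR, so the rewrite changes behavior.
verdict: not equivalent; witness: x=3, y=1, z=-2


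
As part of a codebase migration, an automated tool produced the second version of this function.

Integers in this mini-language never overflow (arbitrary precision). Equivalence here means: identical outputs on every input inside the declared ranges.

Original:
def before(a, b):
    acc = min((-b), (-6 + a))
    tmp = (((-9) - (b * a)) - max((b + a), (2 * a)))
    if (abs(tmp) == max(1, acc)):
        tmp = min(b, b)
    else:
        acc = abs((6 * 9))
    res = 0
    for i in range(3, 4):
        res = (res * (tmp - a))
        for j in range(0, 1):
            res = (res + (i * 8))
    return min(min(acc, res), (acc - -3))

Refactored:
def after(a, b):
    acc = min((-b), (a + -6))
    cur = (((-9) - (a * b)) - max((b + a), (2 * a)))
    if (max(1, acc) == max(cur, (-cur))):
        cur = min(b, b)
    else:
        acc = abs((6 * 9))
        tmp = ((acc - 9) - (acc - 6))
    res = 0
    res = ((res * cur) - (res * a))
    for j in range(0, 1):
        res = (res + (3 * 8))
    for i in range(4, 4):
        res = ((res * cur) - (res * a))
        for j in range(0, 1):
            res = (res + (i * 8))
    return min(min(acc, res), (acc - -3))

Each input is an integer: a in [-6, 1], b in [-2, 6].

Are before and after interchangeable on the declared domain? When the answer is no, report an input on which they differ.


Equivalent — the differences include local variable names differ; and loop structure differs; and arithmetic usage differs; and statement counts differ; and constant usage differs; and min/max/abs usage differs, yet no declared input distinguishes the two.
Tracing a=-1, b=3: before: acc = -7; tmp = -8; (abs(tmp) == max(1, acc)) -> false; acc = 54; res = 0; [i=3]; res = 0; [j=0]; res = 24; return 24 | after: acc = -7; cur = -8; (max(1, acc) == max(cur, (-cur))) -> false; acc = 54; tmp = -3; res = 0; res = 0; [j=0]; res = 24; the i loop: no iterations; return 24 — matching result 24.
Sweeping the whole domain (72 inputs) finds no disagreement.
verdict: equivalent


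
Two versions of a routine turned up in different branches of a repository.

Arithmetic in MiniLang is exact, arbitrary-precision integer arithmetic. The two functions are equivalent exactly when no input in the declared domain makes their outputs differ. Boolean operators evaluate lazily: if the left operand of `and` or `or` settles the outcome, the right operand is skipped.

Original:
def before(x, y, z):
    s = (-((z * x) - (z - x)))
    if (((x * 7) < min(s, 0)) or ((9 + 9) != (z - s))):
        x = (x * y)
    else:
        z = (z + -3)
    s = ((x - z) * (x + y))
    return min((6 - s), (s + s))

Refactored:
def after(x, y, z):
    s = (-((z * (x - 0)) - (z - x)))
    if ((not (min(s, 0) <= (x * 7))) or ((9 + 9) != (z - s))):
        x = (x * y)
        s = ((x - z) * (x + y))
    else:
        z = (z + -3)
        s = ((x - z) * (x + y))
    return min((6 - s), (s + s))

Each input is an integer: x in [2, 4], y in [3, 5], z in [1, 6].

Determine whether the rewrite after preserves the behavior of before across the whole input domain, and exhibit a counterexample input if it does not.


This is a faithful refactor — arithmetic usage differs; and comparison usage differs; and statement counts differ; and boolean connective usage differs; and constant usage differs, but the computed results match everywhere.
One worked example (x=4, y=5, z=5) — before: s=-19, then (((x * 7) < min(s, 0)) or ((9 + 9) != (z - s))) is true, then x=20, then s=375, then returns -369; after: s=-19, then ((not (min(s, 0) <= (x * 7))) or ((9 + 9) != (z - s))) is true, then x=20, then s=375, then returns -369; agreement on -369.
Checked all 54 inputs in the declared domain: the outputs agree on every one.
verdict: equivalent


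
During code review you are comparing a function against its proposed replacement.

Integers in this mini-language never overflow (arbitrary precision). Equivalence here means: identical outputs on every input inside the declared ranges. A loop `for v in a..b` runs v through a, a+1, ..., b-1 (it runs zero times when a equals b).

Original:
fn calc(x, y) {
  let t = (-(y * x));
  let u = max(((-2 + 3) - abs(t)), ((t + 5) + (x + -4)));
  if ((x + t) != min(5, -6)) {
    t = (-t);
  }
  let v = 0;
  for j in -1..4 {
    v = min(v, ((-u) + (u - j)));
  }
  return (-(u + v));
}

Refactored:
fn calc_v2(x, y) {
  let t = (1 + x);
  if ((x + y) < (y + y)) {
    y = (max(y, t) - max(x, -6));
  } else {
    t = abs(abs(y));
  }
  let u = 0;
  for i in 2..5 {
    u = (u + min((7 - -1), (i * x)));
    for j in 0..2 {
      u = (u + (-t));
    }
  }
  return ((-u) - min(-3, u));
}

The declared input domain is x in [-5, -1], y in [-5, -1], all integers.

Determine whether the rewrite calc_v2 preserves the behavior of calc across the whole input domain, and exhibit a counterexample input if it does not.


At x=-5, y=-5: calc gives 27, calc_v2 gives 150.
verdict: not equivalent; witness: x=-5, y=-5


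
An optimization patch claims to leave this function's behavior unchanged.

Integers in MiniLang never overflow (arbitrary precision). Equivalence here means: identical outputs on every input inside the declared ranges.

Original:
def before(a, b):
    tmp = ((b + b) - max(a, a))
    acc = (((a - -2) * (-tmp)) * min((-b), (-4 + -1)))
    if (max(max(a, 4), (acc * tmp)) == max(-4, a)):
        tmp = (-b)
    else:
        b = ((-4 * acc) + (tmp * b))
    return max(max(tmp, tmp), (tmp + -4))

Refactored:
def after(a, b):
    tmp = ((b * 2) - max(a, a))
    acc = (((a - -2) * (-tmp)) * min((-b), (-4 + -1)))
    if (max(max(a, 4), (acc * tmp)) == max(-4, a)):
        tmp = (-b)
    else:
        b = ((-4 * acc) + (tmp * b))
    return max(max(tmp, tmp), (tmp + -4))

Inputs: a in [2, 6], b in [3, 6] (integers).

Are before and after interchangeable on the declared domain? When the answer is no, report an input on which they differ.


Changes here: constant usage differs, and arithmetic usage differs; the full 20-point sweep finds no disagreement.
verdict: equivalent
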